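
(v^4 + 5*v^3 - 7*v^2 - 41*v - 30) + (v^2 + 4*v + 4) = v^4 + 5*v^3 - 6*v^2 - 37*v - 26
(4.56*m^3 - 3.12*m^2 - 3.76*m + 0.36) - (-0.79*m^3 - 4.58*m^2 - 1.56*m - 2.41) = 5.35*m^3 + 1.46*m^2 - 2.2*m + 2.77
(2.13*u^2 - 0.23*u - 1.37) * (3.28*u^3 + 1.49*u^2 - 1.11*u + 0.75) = 6.9864*u^5 + 2.4193*u^4 - 7.2006*u^3 - 0.1885*u^2 + 1.3482*u - 1.0275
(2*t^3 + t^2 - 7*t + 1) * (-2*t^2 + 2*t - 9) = -4*t^5 + 2*t^4 - 2*t^3 - 25*t^2 + 65*t - 9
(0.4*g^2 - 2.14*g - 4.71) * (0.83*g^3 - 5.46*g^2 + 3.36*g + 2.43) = 0.332*g^5 - 3.9602*g^4 + 9.1191*g^3 + 19.4982*g^2 - 21.0258*g - 11.4453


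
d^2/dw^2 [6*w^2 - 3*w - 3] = 12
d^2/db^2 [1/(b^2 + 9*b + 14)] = 2*(-b^2 - 9*b + (2*b + 9)^2 - 14)/(b^2 + 9*b + 14)^3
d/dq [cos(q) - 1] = -sin(q)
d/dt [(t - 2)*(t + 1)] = 2*t - 1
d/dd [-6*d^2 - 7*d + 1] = -12*d - 7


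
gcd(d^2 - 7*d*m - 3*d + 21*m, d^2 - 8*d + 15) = d - 3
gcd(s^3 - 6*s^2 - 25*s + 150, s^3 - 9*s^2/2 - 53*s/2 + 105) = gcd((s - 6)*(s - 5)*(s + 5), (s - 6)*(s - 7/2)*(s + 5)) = s^2 - s - 30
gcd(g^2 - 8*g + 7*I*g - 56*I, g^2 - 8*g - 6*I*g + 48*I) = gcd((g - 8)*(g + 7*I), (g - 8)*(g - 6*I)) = g - 8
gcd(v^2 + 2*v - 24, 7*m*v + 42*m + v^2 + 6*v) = v + 6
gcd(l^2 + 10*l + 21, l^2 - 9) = l + 3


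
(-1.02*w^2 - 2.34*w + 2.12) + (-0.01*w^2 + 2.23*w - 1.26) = -1.03*w^2 - 0.11*w + 0.86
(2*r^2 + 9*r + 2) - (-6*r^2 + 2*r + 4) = 8*r^2 + 7*r - 2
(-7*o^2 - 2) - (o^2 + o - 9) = -8*o^2 - o + 7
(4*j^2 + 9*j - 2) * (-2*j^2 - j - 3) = -8*j^4 - 22*j^3 - 17*j^2 - 25*j + 6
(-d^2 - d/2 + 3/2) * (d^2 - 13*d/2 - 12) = -d^4 + 6*d^3 + 67*d^2/4 - 15*d/4 - 18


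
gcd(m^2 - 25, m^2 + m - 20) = m + 5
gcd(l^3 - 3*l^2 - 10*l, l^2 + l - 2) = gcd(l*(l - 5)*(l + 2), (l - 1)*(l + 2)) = l + 2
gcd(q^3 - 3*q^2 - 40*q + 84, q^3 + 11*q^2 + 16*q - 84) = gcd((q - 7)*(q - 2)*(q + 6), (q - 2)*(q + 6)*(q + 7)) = q^2 + 4*q - 12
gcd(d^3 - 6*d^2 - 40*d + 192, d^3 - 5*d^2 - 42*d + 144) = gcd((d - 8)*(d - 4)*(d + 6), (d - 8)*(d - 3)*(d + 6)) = d^2 - 2*d - 48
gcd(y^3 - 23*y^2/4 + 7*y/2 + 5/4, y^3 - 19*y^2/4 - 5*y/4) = y^2 - 19*y/4 - 5/4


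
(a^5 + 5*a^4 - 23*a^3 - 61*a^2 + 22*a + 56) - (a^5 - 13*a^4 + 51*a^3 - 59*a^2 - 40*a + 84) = 18*a^4 - 74*a^3 - 2*a^2 + 62*a - 28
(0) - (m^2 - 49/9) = 49/9 - m^2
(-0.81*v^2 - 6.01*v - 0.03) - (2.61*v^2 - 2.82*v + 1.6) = -3.42*v^2 - 3.19*v - 1.63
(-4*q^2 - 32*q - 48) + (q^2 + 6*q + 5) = -3*q^2 - 26*q - 43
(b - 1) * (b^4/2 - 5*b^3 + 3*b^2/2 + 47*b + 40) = b^5/2 - 11*b^4/2 + 13*b^3/2 + 91*b^2/2 - 7*b - 40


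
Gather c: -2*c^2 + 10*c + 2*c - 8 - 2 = -2*c^2 + 12*c - 10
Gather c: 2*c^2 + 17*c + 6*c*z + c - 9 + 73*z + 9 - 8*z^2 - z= 2*c^2 + c*(6*z + 18) - 8*z^2 + 72*z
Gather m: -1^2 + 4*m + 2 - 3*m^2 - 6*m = -3*m^2 - 2*m + 1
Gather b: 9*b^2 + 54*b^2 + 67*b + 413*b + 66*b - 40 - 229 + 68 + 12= 63*b^2 + 546*b - 189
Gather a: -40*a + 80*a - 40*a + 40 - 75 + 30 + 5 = 0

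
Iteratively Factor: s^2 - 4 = (s - 2)*(s + 2)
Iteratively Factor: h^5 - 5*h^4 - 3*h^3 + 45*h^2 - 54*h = (h - 3)*(h^4 - 2*h^3 - 9*h^2 + 18*h) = (h - 3)*(h + 3)*(h^3 - 5*h^2 + 6*h) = (h - 3)*(h - 2)*(h + 3)*(h^2 - 3*h) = (h - 3)^2*(h - 2)*(h + 3)*(h)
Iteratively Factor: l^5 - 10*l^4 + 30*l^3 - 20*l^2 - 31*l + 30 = (l - 3)*(l^4 - 7*l^3 + 9*l^2 + 7*l - 10) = (l - 3)*(l - 1)*(l^3 - 6*l^2 + 3*l + 10) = (l - 3)*(l - 1)*(l + 1)*(l^2 - 7*l + 10) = (l - 5)*(l - 3)*(l - 1)*(l + 1)*(l - 2)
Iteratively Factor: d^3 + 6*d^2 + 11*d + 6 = (d + 3)*(d^2 + 3*d + 2) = (d + 2)*(d + 3)*(d + 1)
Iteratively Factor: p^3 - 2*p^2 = (p)*(p^2 - 2*p) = p^2*(p - 2)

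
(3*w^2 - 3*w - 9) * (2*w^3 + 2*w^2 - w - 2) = 6*w^5 - 27*w^3 - 21*w^2 + 15*w + 18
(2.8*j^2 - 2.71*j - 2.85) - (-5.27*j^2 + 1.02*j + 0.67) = 8.07*j^2 - 3.73*j - 3.52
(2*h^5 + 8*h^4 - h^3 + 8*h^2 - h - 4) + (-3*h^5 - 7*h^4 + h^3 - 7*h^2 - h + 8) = -h^5 + h^4 + h^2 - 2*h + 4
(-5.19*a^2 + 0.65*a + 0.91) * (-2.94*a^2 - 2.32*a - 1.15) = 15.2586*a^4 + 10.1298*a^3 + 1.7851*a^2 - 2.8587*a - 1.0465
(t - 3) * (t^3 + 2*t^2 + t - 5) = t^4 - t^3 - 5*t^2 - 8*t + 15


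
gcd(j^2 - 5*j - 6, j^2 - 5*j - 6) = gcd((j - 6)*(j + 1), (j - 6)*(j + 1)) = j^2 - 5*j - 6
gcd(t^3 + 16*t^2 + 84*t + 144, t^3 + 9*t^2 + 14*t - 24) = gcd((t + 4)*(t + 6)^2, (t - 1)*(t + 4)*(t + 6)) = t^2 + 10*t + 24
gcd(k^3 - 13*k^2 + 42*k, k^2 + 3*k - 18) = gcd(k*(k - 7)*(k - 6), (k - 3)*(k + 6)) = 1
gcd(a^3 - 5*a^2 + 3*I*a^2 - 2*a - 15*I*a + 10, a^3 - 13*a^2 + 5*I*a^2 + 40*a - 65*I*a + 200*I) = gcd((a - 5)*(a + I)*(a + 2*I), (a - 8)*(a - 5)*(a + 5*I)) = a - 5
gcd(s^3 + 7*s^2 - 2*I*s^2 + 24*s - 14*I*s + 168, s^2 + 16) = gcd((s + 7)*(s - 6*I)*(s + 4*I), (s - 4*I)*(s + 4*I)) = s + 4*I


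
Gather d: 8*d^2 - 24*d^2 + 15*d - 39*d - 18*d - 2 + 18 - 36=-16*d^2 - 42*d - 20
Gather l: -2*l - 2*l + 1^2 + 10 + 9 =20 - 4*l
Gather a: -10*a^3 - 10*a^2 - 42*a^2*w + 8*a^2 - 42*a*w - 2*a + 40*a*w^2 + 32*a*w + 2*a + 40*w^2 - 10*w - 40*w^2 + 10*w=-10*a^3 + a^2*(-42*w - 2) + a*(40*w^2 - 10*w)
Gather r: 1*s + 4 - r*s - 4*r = r*(-s - 4) + s + 4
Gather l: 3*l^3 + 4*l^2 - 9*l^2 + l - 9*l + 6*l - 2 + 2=3*l^3 - 5*l^2 - 2*l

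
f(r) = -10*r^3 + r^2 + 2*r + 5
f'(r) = -30*r^2 + 2*r + 2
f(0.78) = 2.42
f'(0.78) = -14.69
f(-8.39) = 5964.51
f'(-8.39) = -2126.54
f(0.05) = 5.10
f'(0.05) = 2.02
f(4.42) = -830.13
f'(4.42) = -575.25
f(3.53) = -415.35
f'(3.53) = -364.77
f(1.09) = -4.58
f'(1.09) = -31.46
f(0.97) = -1.25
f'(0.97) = -24.29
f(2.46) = -132.90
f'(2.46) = -174.63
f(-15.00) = 33950.00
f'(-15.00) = -6778.00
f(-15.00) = 33950.00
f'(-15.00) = -6778.00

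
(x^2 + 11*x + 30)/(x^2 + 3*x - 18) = (x + 5)/(x - 3)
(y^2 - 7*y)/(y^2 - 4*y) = (y - 7)/(y - 4)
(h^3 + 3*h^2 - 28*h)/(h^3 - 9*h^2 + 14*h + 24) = h*(h + 7)/(h^2 - 5*h - 6)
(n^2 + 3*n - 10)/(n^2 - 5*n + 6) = (n + 5)/(n - 3)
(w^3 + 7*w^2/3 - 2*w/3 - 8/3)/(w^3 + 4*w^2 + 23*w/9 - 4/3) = 3*(w^2 + w - 2)/(3*w^2 + 8*w - 3)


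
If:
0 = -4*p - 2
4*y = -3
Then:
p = -1/2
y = -3/4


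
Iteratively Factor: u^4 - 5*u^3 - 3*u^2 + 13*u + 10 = (u + 1)*(u^3 - 6*u^2 + 3*u + 10) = (u - 5)*(u + 1)*(u^2 - u - 2) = (u - 5)*(u - 2)*(u + 1)*(u + 1)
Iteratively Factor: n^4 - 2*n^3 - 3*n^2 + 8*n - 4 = (n - 2)*(n^3 - 3*n + 2) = (n - 2)*(n - 1)*(n^2 + n - 2) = (n - 2)*(n - 1)^2*(n + 2)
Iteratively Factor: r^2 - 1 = (r + 1)*(r - 1)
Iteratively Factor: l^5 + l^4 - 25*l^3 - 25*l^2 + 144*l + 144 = (l - 4)*(l^4 + 5*l^3 - 5*l^2 - 45*l - 36) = (l - 4)*(l + 3)*(l^3 + 2*l^2 - 11*l - 12) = (l - 4)*(l - 3)*(l + 3)*(l^2 + 5*l + 4) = (l - 4)*(l - 3)*(l + 1)*(l + 3)*(l + 4)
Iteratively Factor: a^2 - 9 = (a + 3)*(a - 3)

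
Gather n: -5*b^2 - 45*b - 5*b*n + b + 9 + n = -5*b^2 - 44*b + n*(1 - 5*b) + 9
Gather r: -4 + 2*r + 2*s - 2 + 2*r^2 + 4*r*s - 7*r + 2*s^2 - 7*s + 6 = 2*r^2 + r*(4*s - 5) + 2*s^2 - 5*s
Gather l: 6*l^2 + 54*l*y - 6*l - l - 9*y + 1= 6*l^2 + l*(54*y - 7) - 9*y + 1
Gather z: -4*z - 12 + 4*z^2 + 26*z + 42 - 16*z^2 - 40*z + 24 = -12*z^2 - 18*z + 54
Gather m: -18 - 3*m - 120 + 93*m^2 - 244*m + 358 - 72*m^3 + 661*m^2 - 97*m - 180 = -72*m^3 + 754*m^2 - 344*m + 40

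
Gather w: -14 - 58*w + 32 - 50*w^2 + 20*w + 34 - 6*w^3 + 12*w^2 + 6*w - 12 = -6*w^3 - 38*w^2 - 32*w + 40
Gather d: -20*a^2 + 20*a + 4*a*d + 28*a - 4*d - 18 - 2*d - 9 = -20*a^2 + 48*a + d*(4*a - 6) - 27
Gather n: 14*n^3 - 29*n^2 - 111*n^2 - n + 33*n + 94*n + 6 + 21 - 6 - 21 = 14*n^3 - 140*n^2 + 126*n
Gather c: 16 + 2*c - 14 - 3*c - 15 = -c - 13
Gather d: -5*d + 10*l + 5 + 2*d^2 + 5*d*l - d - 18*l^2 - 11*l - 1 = 2*d^2 + d*(5*l - 6) - 18*l^2 - l + 4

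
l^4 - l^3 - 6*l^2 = l^2*(l - 3)*(l + 2)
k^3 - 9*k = k*(k - 3)*(k + 3)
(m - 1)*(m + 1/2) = m^2 - m/2 - 1/2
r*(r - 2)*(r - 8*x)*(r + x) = r^4 - 7*r^3*x - 2*r^3 - 8*r^2*x^2 + 14*r^2*x + 16*r*x^2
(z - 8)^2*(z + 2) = z^3 - 14*z^2 + 32*z + 128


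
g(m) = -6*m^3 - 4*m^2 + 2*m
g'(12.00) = -2686.00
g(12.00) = -10920.00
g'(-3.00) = -136.00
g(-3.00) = 120.00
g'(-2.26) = -71.86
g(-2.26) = 44.31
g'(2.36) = -117.13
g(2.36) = -96.42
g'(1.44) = -46.84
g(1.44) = -23.33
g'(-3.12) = -148.26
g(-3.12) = 137.05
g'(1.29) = -38.27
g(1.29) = -16.96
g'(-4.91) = -392.67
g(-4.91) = 603.97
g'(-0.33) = 2.68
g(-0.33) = -0.88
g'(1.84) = -73.66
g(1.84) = -47.24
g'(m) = -18*m^2 - 8*m + 2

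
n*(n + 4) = n^2 + 4*n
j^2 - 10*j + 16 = (j - 8)*(j - 2)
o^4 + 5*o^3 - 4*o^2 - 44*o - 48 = (o - 3)*(o + 2)^2*(o + 4)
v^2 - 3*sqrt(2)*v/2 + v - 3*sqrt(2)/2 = (v + 1)*(v - 3*sqrt(2)/2)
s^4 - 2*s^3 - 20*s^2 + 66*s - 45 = (s - 3)^2*(s - 1)*(s + 5)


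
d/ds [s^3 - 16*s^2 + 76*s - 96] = 3*s^2 - 32*s + 76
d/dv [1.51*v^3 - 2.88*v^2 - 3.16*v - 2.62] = 4.53*v^2 - 5.76*v - 3.16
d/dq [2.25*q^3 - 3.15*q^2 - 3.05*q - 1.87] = 6.75*q^2 - 6.3*q - 3.05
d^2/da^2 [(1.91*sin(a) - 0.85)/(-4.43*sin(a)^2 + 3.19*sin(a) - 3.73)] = (37.483559*sin(a)^5 - 39.7331129999999*sin(a)^4 - 228.295177*sin(a)^3 + 170.345082*sin(a)^2 + 133.751968*sin(a) - 56.244294)/(4.43*sin(a)^2 - 3.19*sin(a) + 3.73)^3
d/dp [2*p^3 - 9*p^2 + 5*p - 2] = 6*p^2 - 18*p + 5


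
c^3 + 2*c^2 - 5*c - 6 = (c - 2)*(c + 1)*(c + 3)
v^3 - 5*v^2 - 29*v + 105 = (v - 7)*(v - 3)*(v + 5)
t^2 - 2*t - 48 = (t - 8)*(t + 6)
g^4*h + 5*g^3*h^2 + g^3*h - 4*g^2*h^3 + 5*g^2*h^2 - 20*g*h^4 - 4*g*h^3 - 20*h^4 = (g - 2*h)*(g + 2*h)*(g + 5*h)*(g*h + h)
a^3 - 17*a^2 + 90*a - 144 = (a - 8)*(a - 6)*(a - 3)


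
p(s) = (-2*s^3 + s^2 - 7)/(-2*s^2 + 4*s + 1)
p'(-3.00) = 1.00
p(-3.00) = -1.93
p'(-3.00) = 1.00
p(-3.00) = -1.93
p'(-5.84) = 0.97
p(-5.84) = -4.70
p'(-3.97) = 0.97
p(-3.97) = -2.89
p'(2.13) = -546.16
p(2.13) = -48.84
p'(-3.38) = 0.99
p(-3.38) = -2.31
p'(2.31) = -674.84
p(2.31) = 60.89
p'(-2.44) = 1.06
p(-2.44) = -1.36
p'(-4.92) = 0.97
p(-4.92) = -3.81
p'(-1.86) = 1.23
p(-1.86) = -0.70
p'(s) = (4*s - 4)*(-2*s^3 + s^2 - 7)/(-2*s^2 + 4*s + 1)^2 + (-6*s^2 + 2*s)/(-2*s^2 + 4*s + 1)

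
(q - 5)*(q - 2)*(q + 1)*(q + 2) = q^4 - 4*q^3 - 9*q^2 + 16*q + 20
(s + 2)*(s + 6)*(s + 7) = s^3 + 15*s^2 + 68*s + 84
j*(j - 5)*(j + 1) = j^3 - 4*j^2 - 5*j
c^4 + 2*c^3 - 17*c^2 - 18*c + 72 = (c - 3)*(c - 2)*(c + 3)*(c + 4)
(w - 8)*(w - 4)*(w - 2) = w^3 - 14*w^2 + 56*w - 64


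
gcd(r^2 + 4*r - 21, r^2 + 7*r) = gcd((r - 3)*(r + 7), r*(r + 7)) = r + 7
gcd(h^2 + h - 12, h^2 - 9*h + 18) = h - 3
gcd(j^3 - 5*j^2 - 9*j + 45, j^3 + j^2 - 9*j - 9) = j^2 - 9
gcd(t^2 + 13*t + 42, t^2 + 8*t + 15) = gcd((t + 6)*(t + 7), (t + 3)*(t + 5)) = 1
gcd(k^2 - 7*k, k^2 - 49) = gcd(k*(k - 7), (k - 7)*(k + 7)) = k - 7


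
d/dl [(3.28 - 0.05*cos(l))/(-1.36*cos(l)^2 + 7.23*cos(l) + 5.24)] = (0.068*cos(l)^2 - 8.9216*cos(l) + 23.9764)*sin(l)/(1.8496*cos(l)^4 - 19.6656*cos(l)^3 + 38.0201*cos(l)^2 + 75.7704*cos(l) + 27.4576)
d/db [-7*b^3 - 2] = -21*b^2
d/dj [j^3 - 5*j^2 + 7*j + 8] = 3*j^2 - 10*j + 7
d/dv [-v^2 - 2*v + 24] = -2*v - 2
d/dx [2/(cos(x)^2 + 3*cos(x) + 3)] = 2*(2*cos(x) + 3)*sin(x)/(cos(x)^2 + 3*cos(x) + 3)^2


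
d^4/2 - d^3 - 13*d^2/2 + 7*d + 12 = (d/2 + 1/2)*(d - 4)*(d - 2)*(d + 3)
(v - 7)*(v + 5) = v^2 - 2*v - 35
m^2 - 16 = (m - 4)*(m + 4)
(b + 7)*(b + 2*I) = b^2 + 7*b + 2*I*b + 14*I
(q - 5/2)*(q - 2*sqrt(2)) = q^2 - 2*sqrt(2)*q - 5*q/2 + 5*sqrt(2)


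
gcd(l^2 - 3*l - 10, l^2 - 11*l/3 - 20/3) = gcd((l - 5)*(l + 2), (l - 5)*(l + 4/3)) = l - 5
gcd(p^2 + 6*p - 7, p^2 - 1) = p - 1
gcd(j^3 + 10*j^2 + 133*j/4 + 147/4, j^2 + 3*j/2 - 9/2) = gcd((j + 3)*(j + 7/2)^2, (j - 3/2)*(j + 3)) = j + 3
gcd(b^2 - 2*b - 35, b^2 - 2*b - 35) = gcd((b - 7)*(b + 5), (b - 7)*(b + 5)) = b^2 - 2*b - 35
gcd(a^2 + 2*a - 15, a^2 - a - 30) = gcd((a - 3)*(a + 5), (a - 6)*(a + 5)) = a + 5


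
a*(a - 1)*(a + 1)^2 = a^4 + a^3 - a^2 - a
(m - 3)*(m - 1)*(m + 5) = m^3 + m^2 - 17*m + 15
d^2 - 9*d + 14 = (d - 7)*(d - 2)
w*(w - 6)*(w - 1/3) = w^3 - 19*w^2/3 + 2*w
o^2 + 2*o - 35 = (o - 5)*(o + 7)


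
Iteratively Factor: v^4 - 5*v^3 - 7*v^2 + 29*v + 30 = (v - 3)*(v^3 - 2*v^2 - 13*v - 10) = (v - 3)*(v + 2)*(v^2 - 4*v - 5) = (v - 3)*(v + 1)*(v + 2)*(v - 5)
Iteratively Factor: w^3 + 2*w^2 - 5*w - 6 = (w + 1)*(w^2 + w - 6) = (w - 2)*(w + 1)*(w + 3)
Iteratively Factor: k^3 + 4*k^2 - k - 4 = (k + 1)*(k^2 + 3*k - 4) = (k - 1)*(k + 1)*(k + 4)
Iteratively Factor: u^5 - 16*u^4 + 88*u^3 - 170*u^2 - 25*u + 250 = (u - 5)*(u^4 - 11*u^3 + 33*u^2 - 5*u - 50) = (u - 5)*(u + 1)*(u^3 - 12*u^2 + 45*u - 50) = (u - 5)*(u - 2)*(u + 1)*(u^2 - 10*u + 25) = (u - 5)^2*(u - 2)*(u + 1)*(u - 5)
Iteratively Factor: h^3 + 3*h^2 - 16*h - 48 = (h - 4)*(h^2 + 7*h + 12) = (h - 4)*(h + 4)*(h + 3)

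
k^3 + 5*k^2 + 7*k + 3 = (k + 1)^2*(k + 3)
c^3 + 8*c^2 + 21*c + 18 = (c + 2)*(c + 3)^2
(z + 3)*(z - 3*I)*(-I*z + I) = -I*z^3 - 3*z^2 - 2*I*z^2 - 6*z + 3*I*z + 9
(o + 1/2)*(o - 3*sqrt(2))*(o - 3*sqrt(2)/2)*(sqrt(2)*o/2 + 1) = sqrt(2)*o^4/2 - 7*o^3/2 + sqrt(2)*o^3/4 - 7*o^2/4 + 9*o + 9/2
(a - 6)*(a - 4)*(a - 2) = a^3 - 12*a^2 + 44*a - 48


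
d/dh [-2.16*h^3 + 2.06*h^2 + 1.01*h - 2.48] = -6.48*h^2 + 4.12*h + 1.01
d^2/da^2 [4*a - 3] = 0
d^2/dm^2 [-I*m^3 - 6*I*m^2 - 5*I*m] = 6*I*(-m - 2)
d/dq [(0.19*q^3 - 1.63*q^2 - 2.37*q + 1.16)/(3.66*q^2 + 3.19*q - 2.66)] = (0.6954*q^4 + 1.2122*q^3 + 1.9583*q^2 + 0.180400000000001*q + 2.6038)/(13.3956*q^4 + 23.3508*q^3 - 9.2951*q^2 - 16.9708*q + 7.0756)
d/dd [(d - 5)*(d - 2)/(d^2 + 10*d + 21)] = (17*d^2 + 22*d - 247)/(d^4 + 20*d^3 + 142*d^2 + 420*d + 441)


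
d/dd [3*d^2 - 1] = 6*d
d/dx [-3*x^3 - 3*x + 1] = -9*x^2 - 3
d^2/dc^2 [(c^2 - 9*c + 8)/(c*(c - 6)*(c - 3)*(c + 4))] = 6*(c^8 - 23*c^7 + 161*c^6 - 407*c^5 + 166*c^4 + 684*c^3 - 288*c^2 - 10368*c + 13824)/(c^3*(c^9 - 15*c^8 + 21*c^7 + 631*c^6 - 2538*c^5 - 7236*c^4 + 48600*c^3 - 7776*c^2 - 279936*c + 373248))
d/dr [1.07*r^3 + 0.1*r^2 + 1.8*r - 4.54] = 3.21*r^2 + 0.2*r + 1.8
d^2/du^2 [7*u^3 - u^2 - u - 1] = 42*u - 2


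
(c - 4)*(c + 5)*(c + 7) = c^3 + 8*c^2 - 13*c - 140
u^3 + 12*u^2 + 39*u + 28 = (u + 1)*(u + 4)*(u + 7)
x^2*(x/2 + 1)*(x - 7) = x^4/2 - 5*x^3/2 - 7*x^2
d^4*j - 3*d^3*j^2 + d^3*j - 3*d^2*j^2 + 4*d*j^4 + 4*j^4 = (d - 2*j)^2*(d + j)*(d*j + j)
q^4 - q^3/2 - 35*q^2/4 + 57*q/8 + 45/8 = (q - 5/2)*(q - 3/2)*(q + 1/2)*(q + 3)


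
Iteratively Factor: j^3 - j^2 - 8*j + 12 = (j + 3)*(j^2 - 4*j + 4) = (j - 2)*(j + 3)*(j - 2)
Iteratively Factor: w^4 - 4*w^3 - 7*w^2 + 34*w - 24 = (w - 2)*(w^3 - 2*w^2 - 11*w + 12) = (w - 4)*(w - 2)*(w^2 + 2*w - 3) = (w - 4)*(w - 2)*(w - 1)*(w + 3)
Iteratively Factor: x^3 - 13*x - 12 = (x - 4)*(x^2 + 4*x + 3) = (x - 4)*(x + 3)*(x + 1)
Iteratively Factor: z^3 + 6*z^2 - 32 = (z - 2)*(z^2 + 8*z + 16) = (z - 2)*(z + 4)*(z + 4)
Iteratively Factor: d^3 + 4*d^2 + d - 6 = (d + 3)*(d^2 + d - 2) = (d - 1)*(d + 3)*(d + 2)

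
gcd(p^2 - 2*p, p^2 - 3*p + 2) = p - 2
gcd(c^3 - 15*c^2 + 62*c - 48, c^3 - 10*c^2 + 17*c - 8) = c^2 - 9*c + 8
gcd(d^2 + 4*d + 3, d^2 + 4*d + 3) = d^2 + 4*d + 3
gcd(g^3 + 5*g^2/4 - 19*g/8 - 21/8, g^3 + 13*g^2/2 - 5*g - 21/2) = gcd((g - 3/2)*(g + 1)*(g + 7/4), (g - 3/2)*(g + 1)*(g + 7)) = g^2 - g/2 - 3/2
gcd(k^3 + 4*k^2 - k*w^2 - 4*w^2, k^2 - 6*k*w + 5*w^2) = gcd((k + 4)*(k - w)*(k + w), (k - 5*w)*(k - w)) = -k + w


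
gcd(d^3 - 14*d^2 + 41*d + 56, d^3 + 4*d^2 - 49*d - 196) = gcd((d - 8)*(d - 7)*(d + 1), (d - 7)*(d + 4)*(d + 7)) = d - 7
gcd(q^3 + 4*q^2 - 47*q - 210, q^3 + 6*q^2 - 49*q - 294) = q^2 - q - 42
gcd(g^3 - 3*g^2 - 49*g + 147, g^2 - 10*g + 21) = g^2 - 10*g + 21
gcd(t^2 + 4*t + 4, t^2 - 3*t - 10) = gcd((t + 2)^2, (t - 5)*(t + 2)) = t + 2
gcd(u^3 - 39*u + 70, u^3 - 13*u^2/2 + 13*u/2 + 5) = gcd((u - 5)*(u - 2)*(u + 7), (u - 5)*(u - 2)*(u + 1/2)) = u^2 - 7*u + 10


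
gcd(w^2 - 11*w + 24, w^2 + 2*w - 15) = w - 3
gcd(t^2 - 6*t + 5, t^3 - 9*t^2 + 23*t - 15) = t^2 - 6*t + 5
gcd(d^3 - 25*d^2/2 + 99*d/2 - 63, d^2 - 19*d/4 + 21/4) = d - 3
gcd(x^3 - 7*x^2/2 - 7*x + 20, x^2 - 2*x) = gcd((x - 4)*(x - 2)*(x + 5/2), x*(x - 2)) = x - 2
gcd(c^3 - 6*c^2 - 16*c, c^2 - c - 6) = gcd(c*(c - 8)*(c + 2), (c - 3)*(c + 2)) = c + 2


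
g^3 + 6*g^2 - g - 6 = (g - 1)*(g + 1)*(g + 6)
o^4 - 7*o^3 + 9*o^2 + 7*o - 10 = (o - 5)*(o - 2)*(o - 1)*(o + 1)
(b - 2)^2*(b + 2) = b^3 - 2*b^2 - 4*b + 8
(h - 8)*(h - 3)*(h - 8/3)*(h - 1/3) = h^4 - 14*h^3 + 521*h^2/9 - 736*h/9 + 64/3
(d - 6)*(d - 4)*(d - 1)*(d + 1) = d^4 - 10*d^3 + 23*d^2 + 10*d - 24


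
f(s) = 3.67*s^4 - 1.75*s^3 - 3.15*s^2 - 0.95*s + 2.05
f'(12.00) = 24534.49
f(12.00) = 72614.17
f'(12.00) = 24534.49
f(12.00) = 72614.17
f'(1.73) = 48.45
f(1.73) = 14.79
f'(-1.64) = -69.49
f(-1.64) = 29.40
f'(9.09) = 10533.98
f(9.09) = 23475.30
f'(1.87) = 64.91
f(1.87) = 22.69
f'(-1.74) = -83.22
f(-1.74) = 37.03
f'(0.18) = -2.17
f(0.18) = 1.77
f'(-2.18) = -164.25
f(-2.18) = 90.17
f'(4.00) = 829.37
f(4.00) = 775.37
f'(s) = 14.68*s^3 - 5.25*s^2 - 6.3*s - 0.95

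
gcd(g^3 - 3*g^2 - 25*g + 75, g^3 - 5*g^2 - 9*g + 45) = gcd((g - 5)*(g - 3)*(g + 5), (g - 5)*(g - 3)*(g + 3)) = g^2 - 8*g + 15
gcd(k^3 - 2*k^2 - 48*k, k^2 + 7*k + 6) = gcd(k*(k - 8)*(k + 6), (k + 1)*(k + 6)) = k + 6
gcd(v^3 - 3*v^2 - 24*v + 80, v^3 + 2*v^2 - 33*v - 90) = v + 5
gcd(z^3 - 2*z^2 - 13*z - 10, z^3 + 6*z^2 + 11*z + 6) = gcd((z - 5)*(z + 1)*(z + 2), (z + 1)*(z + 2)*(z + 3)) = z^2 + 3*z + 2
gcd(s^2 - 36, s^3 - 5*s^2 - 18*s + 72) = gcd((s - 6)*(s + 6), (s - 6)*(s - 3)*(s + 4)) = s - 6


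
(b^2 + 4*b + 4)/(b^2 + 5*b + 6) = (b + 2)/(b + 3)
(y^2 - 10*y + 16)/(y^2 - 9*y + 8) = (y - 2)/(y - 1)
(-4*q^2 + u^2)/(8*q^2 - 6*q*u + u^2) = (-2*q - u)/(4*q - u)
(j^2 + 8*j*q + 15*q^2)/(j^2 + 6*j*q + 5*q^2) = (j + 3*q)/(j + q)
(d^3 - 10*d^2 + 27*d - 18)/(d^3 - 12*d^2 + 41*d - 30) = (d - 3)/(d - 5)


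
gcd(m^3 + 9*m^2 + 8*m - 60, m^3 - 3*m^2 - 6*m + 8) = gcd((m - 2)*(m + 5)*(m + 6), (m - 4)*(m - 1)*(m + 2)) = 1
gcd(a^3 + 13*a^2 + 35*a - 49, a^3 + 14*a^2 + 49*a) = a^2 + 14*a + 49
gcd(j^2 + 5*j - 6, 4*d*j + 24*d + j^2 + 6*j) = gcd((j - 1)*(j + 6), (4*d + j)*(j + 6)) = j + 6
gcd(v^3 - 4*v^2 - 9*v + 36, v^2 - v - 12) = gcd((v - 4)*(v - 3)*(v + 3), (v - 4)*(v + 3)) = v^2 - v - 12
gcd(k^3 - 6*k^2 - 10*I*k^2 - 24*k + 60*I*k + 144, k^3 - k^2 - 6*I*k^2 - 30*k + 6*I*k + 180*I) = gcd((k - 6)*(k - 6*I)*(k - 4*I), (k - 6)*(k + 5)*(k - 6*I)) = k^2 + k*(-6 - 6*I) + 36*I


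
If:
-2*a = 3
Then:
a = -3/2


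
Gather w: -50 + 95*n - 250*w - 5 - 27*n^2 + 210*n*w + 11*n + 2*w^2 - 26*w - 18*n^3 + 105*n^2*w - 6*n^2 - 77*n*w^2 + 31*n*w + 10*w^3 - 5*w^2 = -18*n^3 - 33*n^2 + 106*n + 10*w^3 + w^2*(-77*n - 3) + w*(105*n^2 + 241*n - 276) - 55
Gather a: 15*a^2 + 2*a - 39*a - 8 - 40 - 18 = 15*a^2 - 37*a - 66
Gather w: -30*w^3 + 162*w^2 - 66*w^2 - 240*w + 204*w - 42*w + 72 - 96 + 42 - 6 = -30*w^3 + 96*w^2 - 78*w + 12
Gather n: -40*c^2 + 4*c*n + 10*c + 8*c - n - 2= -40*c^2 + 18*c + n*(4*c - 1) - 2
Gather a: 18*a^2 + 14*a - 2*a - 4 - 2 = 18*a^2 + 12*a - 6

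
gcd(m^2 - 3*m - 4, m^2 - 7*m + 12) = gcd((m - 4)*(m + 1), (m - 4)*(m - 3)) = m - 4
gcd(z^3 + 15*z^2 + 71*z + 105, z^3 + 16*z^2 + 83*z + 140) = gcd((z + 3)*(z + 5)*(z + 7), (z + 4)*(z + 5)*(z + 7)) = z^2 + 12*z + 35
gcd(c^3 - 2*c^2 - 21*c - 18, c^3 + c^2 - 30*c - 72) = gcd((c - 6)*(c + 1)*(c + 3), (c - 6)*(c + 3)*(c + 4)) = c^2 - 3*c - 18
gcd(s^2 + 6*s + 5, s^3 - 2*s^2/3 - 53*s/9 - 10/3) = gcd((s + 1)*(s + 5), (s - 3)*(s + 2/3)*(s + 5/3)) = 1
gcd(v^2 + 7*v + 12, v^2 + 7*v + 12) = v^2 + 7*v + 12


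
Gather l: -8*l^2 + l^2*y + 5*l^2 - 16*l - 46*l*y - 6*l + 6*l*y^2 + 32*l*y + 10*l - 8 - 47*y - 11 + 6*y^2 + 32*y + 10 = l^2*(y - 3) + l*(6*y^2 - 14*y - 12) + 6*y^2 - 15*y - 9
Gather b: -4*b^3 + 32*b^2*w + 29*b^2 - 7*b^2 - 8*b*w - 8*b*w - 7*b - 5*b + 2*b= -4*b^3 + b^2*(32*w + 22) + b*(-16*w - 10)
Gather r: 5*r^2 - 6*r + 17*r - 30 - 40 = 5*r^2 + 11*r - 70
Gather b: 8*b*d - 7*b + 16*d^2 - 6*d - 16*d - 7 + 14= b*(8*d - 7) + 16*d^2 - 22*d + 7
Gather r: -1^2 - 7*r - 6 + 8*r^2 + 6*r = 8*r^2 - r - 7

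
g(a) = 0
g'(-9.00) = 0.00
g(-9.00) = 0.00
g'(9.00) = 0.00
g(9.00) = 0.00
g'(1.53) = 0.00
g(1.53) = 0.00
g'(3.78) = 0.00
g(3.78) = 0.00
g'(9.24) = 0.00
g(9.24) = 0.00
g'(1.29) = 0.00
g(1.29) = 0.00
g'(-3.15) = 0.00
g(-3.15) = 0.00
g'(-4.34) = 0.00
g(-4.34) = 0.00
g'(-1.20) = 0.00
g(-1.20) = 0.00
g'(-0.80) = 0.00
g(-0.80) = 0.00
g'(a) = 0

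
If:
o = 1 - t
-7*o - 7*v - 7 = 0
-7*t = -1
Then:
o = 6/7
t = 1/7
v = -13/7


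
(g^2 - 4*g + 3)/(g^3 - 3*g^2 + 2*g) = (g - 3)/(g*(g - 2))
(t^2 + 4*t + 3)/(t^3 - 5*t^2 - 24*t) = (t + 1)/(t*(t - 8))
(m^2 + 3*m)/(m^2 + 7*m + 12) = m/(m + 4)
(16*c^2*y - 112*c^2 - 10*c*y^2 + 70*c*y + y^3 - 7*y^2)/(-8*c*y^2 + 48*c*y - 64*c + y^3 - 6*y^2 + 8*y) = (-2*c*y + 14*c + y^2 - 7*y)/(y^2 - 6*y + 8)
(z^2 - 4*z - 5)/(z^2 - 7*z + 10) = (z + 1)/(z - 2)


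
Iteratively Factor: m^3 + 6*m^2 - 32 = (m + 4)*(m^2 + 2*m - 8) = (m + 4)^2*(m - 2)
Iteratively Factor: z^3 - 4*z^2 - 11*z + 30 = (z - 5)*(z^2 + z - 6) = (z - 5)*(z + 3)*(z - 2)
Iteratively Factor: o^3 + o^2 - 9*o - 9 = (o + 1)*(o^2 - 9) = (o - 3)*(o + 1)*(o + 3)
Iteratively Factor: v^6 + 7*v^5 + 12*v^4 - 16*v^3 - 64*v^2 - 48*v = (v - 2)*(v^5 + 9*v^4 + 30*v^3 + 44*v^2 + 24*v) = v*(v - 2)*(v^4 + 9*v^3 + 30*v^2 + 44*v + 24) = v*(v - 2)*(v + 3)*(v^3 + 6*v^2 + 12*v + 8) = v*(v - 2)*(v + 2)*(v + 3)*(v^2 + 4*v + 4) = v*(v - 2)*(v + 2)^2*(v + 3)*(v + 2)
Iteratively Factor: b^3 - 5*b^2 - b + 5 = (b + 1)*(b^2 - 6*b + 5) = (b - 1)*(b + 1)*(b - 5)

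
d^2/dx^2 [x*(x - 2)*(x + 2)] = 6*x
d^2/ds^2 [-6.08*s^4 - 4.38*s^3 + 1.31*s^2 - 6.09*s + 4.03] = -72.96*s^2 - 26.28*s + 2.62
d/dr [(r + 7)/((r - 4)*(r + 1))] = (-r^2 - 14*r + 17)/(r^4 - 6*r^3 + r^2 + 24*r + 16)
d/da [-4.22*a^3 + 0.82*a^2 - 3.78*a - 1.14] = -12.66*a^2 + 1.64*a - 3.78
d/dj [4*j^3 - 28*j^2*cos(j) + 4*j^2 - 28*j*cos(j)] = 28*j^2*sin(j) + 12*j^2 + 28*j*sin(j) - 56*j*cos(j) + 8*j - 28*cos(j)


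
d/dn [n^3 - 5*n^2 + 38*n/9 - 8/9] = 3*n^2 - 10*n + 38/9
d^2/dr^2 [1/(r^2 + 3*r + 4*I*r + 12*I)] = 2*(-r^2 - 3*r - 4*I*r + (2*r + 3 + 4*I)^2 - 12*I)/(r^2 + 3*r + 4*I*r + 12*I)^3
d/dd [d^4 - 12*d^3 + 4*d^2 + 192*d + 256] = 4*d^3 - 36*d^2 + 8*d + 192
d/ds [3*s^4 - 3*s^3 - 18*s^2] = 3*s*(4*s^2 - 3*s - 12)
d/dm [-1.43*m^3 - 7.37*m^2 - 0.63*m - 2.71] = -4.29*m^2 - 14.74*m - 0.63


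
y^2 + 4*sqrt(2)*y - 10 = (y - sqrt(2))*(y + 5*sqrt(2))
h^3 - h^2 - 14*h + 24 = (h - 3)*(h - 2)*(h + 4)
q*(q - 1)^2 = q^3 - 2*q^2 + q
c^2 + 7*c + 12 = (c + 3)*(c + 4)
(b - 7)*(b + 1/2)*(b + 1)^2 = b^4 - 9*b^3/2 - 31*b^2/2 - 27*b/2 - 7/2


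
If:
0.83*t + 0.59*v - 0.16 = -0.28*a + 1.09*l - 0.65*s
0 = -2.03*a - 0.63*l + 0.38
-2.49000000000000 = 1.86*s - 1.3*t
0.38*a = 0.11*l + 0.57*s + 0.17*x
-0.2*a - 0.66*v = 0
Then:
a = 0.0916282469713384*x - 0.0933633390360879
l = 0.904012028957553 - 0.295246573574313*x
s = -0.180182707118802*x - 0.236700687752709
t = 1.57672055444612 - 0.257799873262286*x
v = 0.0282919209200266 - 0.0277661354458601*x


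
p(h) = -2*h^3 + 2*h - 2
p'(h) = 2 - 6*h^2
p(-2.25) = 16.28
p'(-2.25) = -28.38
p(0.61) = -1.23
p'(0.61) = -0.23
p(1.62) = -7.26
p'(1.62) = -13.75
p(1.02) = -2.08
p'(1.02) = -4.24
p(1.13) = -2.63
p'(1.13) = -5.66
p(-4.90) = 223.50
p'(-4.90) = -142.06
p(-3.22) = 58.33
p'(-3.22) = -60.21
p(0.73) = -1.32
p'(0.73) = -1.20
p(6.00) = -422.00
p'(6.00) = -214.00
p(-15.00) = 6718.00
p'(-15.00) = -1348.00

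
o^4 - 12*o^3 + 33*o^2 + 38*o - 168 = (o - 7)*(o - 4)*(o - 3)*(o + 2)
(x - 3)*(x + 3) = x^2 - 9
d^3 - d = d*(d - 1)*(d + 1)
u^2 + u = u*(u + 1)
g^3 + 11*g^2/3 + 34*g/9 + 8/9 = (g + 1/3)*(g + 4/3)*(g + 2)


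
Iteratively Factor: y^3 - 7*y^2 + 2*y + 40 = (y + 2)*(y^2 - 9*y + 20) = (y - 5)*(y + 2)*(y - 4)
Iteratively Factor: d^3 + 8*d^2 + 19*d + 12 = (d + 1)*(d^2 + 7*d + 12) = (d + 1)*(d + 3)*(d + 4)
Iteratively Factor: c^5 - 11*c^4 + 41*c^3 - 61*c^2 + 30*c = (c - 2)*(c^4 - 9*c^3 + 23*c^2 - 15*c) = c*(c - 2)*(c^3 - 9*c^2 + 23*c - 15) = c*(c - 3)*(c - 2)*(c^2 - 6*c + 5) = c*(c - 5)*(c - 3)*(c - 2)*(c - 1)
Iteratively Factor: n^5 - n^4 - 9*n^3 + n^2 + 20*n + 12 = (n + 1)*(n^4 - 2*n^3 - 7*n^2 + 8*n + 12) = (n - 2)*(n + 1)*(n^3 - 7*n - 6) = (n - 2)*(n + 1)*(n + 2)*(n^2 - 2*n - 3) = (n - 2)*(n + 1)^2*(n + 2)*(n - 3)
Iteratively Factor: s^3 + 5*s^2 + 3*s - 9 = (s + 3)*(s^2 + 2*s - 3) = (s - 1)*(s + 3)*(s + 3)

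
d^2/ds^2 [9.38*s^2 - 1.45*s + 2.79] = 18.7600000000000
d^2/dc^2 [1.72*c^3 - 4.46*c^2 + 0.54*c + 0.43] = 10.32*c - 8.92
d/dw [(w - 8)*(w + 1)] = 2*w - 7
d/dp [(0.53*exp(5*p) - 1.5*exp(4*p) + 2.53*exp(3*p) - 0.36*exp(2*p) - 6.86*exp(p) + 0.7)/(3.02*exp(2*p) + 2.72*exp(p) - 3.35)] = (4.8018*exp(6*p) - 3.2936*exp(5*p) - 13.4769*exp(4*p) + 33.8632*exp(3*p) - 5.6885*exp(2*p) - 1.816*exp(p) + 21.077)*exp(p)/(9.1204*exp(4*p) + 16.4288*exp(3*p) - 12.8356*exp(2*p) - 18.224*exp(p) + 11.2225)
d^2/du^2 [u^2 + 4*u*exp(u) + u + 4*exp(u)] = 4*u*exp(u) + 12*exp(u) + 2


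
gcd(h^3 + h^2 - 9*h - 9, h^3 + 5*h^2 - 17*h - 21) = h^2 - 2*h - 3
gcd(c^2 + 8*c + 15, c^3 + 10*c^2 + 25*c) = c + 5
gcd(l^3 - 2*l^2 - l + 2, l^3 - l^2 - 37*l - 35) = l + 1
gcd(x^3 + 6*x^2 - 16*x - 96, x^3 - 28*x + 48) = x^2 + 2*x - 24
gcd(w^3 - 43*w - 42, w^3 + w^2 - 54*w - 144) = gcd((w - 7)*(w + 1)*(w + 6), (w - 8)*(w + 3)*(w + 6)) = w + 6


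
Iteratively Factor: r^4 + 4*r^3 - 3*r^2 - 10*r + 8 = (r - 1)*(r^3 + 5*r^2 + 2*r - 8) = (r - 1)*(r + 4)*(r^2 + r - 2) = (r - 1)*(r + 2)*(r + 4)*(r - 1)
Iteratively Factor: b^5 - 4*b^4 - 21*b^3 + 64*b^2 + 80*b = (b)*(b^4 - 4*b^3 - 21*b^2 + 64*b + 80) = b*(b + 4)*(b^3 - 8*b^2 + 11*b + 20) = b*(b - 5)*(b + 4)*(b^2 - 3*b - 4) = b*(b - 5)*(b - 4)*(b + 4)*(b + 1)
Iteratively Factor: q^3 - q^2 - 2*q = (q + 1)*(q^2 - 2*q) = (q - 2)*(q + 1)*(q)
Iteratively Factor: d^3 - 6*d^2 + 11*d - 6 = (d - 2)*(d^2 - 4*d + 3) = (d - 3)*(d - 2)*(d - 1)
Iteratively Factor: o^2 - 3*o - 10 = (o - 5)*(o + 2)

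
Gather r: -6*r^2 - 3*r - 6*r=-6*r^2 - 9*r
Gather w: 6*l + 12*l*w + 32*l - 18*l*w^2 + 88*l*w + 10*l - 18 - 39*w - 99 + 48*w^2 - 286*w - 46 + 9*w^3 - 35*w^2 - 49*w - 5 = 48*l + 9*w^3 + w^2*(13 - 18*l) + w*(100*l - 374) - 168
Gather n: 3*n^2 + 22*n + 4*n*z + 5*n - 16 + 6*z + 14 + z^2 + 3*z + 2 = 3*n^2 + n*(4*z + 27) + z^2 + 9*z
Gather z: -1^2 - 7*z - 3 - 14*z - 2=-21*z - 6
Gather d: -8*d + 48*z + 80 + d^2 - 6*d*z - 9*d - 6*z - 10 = d^2 + d*(-6*z - 17) + 42*z + 70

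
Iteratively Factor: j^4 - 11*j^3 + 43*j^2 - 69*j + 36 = (j - 4)*(j^3 - 7*j^2 + 15*j - 9) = (j - 4)*(j - 3)*(j^2 - 4*j + 3) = (j - 4)*(j - 3)^2*(j - 1)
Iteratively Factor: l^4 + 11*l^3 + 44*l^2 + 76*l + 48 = (l + 4)*(l^3 + 7*l^2 + 16*l + 12) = (l + 2)*(l + 4)*(l^2 + 5*l + 6) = (l + 2)*(l + 3)*(l + 4)*(l + 2)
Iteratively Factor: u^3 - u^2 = (u)*(u^2 - u) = u*(u - 1)*(u)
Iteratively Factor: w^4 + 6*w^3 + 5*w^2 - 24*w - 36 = (w + 2)*(w^3 + 4*w^2 - 3*w - 18) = (w - 2)*(w + 2)*(w^2 + 6*w + 9) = (w - 2)*(w + 2)*(w + 3)*(w + 3)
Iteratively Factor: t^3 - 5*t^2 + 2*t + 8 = (t + 1)*(t^2 - 6*t + 8) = (t - 2)*(t + 1)*(t - 4)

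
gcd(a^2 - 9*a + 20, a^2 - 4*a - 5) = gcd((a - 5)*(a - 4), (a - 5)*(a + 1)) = a - 5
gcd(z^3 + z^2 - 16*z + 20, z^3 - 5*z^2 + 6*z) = z - 2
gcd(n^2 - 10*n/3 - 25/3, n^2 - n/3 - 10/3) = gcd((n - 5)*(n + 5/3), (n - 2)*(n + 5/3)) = n + 5/3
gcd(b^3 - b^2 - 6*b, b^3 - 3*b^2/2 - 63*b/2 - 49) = b + 2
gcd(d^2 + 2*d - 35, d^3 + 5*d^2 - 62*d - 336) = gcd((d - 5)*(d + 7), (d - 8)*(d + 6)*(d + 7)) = d + 7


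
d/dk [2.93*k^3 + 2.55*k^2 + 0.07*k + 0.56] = 8.79*k^2 + 5.1*k + 0.07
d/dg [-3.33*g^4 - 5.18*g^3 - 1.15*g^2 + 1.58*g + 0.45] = -13.32*g^3 - 15.54*g^2 - 2.3*g + 1.58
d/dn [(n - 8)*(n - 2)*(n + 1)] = 3*n^2 - 18*n + 6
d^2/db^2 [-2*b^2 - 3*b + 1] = -4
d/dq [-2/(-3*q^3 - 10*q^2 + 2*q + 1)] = 2*(-9*q^2 - 20*q + 2)/(3*q^3 + 10*q^2 - 2*q - 1)^2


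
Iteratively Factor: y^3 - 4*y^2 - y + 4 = (y + 1)*(y^2 - 5*y + 4) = (y - 4)*(y + 1)*(y - 1)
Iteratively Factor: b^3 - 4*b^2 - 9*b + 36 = (b - 3)*(b^2 - b - 12) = (b - 4)*(b - 3)*(b + 3)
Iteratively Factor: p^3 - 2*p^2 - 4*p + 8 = (p - 2)*(p^2 - 4) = (p - 2)*(p + 2)*(p - 2)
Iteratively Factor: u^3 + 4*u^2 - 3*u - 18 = (u + 3)*(u^2 + u - 6) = (u - 2)*(u + 3)*(u + 3)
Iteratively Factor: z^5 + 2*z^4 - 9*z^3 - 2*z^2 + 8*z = (z - 1)*(z^4 + 3*z^3 - 6*z^2 - 8*z) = (z - 1)*(z + 1)*(z^3 + 2*z^2 - 8*z) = (z - 2)*(z - 1)*(z + 1)*(z^2 + 4*z) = (z - 2)*(z - 1)*(z + 1)*(z + 4)*(z)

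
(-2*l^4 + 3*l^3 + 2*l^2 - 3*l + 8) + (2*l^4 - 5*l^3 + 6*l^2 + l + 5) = -2*l^3 + 8*l^2 - 2*l + 13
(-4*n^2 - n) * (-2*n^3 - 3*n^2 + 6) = 8*n^5 + 14*n^4 + 3*n^3 - 24*n^2 - 6*n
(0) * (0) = 0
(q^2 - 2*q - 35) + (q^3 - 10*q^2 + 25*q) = q^3 - 9*q^2 + 23*q - 35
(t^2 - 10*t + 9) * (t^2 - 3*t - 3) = t^4 - 13*t^3 + 36*t^2 + 3*t - 27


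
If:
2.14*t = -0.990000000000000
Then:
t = -0.46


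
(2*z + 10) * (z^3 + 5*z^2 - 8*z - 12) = 2*z^4 + 20*z^3 + 34*z^2 - 104*z - 120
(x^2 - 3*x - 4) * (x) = x^3 - 3*x^2 - 4*x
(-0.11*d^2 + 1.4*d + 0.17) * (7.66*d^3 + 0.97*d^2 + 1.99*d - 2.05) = -0.8426*d^5 + 10.6173*d^4 + 2.4413*d^3 + 3.1764*d^2 - 2.5317*d - 0.3485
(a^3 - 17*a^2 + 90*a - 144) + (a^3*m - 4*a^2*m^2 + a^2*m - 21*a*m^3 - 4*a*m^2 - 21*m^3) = a^3*m + a^3 - 4*a^2*m^2 + a^2*m - 17*a^2 - 21*a*m^3 - 4*a*m^2 + 90*a - 21*m^3 - 144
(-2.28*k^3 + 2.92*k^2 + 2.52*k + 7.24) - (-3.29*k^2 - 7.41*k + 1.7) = -2.28*k^3 + 6.21*k^2 + 9.93*k + 5.54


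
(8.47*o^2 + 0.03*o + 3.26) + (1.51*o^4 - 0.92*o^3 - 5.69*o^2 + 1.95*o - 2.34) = 1.51*o^4 - 0.92*o^3 + 2.78*o^2 + 1.98*o + 0.92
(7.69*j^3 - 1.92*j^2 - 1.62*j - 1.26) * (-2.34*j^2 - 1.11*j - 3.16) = -17.9946*j^5 - 4.0431*j^4 - 18.3784*j^3 + 10.8138*j^2 + 6.5178*j + 3.9816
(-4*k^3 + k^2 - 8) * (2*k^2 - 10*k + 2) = -8*k^5 + 42*k^4 - 18*k^3 - 14*k^2 + 80*k - 16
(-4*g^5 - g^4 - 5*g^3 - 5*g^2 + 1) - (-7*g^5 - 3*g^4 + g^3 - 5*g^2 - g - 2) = 3*g^5 + 2*g^4 - 6*g^3 + g + 3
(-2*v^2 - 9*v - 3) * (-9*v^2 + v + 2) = 18*v^4 + 79*v^3 + 14*v^2 - 21*v - 6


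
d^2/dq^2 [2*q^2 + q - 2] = 4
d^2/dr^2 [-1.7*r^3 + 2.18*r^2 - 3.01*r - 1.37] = 4.36 - 10.2*r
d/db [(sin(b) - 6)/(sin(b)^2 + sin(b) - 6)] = (12 - sin(b))*sin(b)*cos(b)/(sin(b)^2 + sin(b) - 6)^2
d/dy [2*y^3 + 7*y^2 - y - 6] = 6*y^2 + 14*y - 1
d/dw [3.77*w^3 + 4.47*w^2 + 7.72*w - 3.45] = 11.31*w^2 + 8.94*w + 7.72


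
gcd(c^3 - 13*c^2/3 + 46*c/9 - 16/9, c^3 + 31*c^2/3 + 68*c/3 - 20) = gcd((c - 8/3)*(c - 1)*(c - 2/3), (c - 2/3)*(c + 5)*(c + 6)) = c - 2/3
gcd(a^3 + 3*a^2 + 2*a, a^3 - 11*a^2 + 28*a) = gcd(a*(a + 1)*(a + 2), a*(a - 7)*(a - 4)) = a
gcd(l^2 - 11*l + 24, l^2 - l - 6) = l - 3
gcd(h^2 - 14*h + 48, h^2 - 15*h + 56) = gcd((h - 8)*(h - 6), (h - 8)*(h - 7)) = h - 8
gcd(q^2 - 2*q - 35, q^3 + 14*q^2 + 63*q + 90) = q + 5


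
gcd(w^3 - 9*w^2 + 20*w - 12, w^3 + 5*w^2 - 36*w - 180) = w - 6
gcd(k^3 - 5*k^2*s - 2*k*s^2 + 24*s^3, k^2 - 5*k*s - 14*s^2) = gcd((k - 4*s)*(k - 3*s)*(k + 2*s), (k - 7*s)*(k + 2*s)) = k + 2*s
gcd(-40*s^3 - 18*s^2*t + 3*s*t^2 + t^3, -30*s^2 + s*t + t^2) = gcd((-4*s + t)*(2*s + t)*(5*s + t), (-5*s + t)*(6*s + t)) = 1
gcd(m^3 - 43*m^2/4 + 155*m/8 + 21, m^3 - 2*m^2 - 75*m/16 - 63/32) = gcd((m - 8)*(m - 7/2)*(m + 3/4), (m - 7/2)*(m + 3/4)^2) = m^2 - 11*m/4 - 21/8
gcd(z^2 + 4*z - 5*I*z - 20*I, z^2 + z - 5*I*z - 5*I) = z - 5*I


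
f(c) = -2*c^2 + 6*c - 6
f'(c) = 6 - 4*c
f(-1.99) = -25.86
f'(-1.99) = 13.96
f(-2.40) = -31.92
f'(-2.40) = 15.60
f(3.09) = -6.56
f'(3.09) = -6.36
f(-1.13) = -15.33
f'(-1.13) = 10.52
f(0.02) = -5.88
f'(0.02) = 5.92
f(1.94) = -1.89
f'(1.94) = -1.76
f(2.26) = -2.66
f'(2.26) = -3.04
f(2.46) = -3.34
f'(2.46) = -3.84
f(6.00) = -42.00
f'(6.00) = -18.00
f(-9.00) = -222.00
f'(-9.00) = 42.00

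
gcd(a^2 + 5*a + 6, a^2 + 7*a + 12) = a + 3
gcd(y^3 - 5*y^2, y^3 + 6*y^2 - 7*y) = y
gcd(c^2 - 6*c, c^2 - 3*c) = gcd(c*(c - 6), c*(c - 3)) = c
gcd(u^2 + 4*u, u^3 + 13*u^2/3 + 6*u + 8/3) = 1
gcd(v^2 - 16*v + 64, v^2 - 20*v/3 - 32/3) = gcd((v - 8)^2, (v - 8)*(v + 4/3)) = v - 8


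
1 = 1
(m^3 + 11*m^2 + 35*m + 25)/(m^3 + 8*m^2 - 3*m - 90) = (m^2 + 6*m + 5)/(m^2 + 3*m - 18)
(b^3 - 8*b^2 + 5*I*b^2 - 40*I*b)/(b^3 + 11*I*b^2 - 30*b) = (b - 8)/(b + 6*I)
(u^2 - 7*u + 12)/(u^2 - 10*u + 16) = (u^2 - 7*u + 12)/(u^2 - 10*u + 16)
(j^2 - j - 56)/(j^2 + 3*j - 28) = (j - 8)/(j - 4)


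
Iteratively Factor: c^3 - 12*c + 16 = (c + 4)*(c^2 - 4*c + 4) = (c - 2)*(c + 4)*(c - 2)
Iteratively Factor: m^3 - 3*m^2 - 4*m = (m)*(m^2 - 3*m - 4) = m*(m + 1)*(m - 4)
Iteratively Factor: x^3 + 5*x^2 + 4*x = (x)*(x^2 + 5*x + 4) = x*(x + 4)*(x + 1)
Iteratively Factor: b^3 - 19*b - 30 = (b - 5)*(b^2 + 5*b + 6) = (b - 5)*(b + 3)*(b + 2)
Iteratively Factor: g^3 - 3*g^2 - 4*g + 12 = (g + 2)*(g^2 - 5*g + 6) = (g - 2)*(g + 2)*(g - 3)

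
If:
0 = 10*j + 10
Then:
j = -1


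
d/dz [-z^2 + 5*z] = 5 - 2*z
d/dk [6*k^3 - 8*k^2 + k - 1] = 18*k^2 - 16*k + 1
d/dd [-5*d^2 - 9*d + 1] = -10*d - 9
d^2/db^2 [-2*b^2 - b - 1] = -4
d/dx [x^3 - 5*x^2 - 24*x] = 3*x^2 - 10*x - 24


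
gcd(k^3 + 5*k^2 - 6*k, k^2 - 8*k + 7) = k - 1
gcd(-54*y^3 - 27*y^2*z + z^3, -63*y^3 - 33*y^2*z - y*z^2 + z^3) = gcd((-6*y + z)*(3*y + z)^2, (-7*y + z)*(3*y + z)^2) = 9*y^2 + 6*y*z + z^2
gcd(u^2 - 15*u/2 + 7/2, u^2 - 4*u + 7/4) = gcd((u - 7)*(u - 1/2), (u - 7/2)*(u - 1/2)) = u - 1/2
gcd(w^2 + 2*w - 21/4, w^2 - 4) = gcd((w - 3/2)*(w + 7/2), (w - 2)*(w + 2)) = 1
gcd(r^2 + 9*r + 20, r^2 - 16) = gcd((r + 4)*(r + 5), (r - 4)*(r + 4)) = r + 4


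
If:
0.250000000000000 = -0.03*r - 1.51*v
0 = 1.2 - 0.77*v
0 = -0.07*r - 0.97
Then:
No Solution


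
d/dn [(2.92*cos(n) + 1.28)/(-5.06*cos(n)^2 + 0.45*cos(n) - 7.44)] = (-14.7752*cos(n)^2 - 12.9536*cos(n) + 22.3008)*sin(n)/(25.6036*cos(n)^4 - 4.554*cos(n)^3 + 75.4953*cos(n)^2 - 6.696*cos(n) + 55.3536)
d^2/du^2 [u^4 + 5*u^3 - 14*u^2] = 12*u^2 + 30*u - 28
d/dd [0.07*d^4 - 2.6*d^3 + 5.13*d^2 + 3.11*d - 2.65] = 0.28*d^3 - 7.8*d^2 + 10.26*d + 3.11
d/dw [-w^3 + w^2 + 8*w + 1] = -3*w^2 + 2*w + 8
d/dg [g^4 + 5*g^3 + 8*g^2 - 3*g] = 4*g^3 + 15*g^2 + 16*g - 3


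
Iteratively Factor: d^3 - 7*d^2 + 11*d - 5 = (d - 1)*(d^2 - 6*d + 5) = (d - 1)^2*(d - 5)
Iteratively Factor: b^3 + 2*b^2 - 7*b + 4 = (b - 1)*(b^2 + 3*b - 4) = (b - 1)^2*(b + 4)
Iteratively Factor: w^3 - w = (w + 1)*(w^2 - w) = (w - 1)*(w + 1)*(w)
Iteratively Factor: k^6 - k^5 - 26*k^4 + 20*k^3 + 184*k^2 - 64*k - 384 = (k + 2)*(k^5 - 3*k^4 - 20*k^3 + 60*k^2 + 64*k - 192) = (k - 2)*(k + 2)*(k^4 - k^3 - 22*k^2 + 16*k + 96) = (k - 2)*(k + 2)^2*(k^3 - 3*k^2 - 16*k + 48) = (k - 3)*(k - 2)*(k + 2)^2*(k^2 - 16) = (k - 4)*(k - 3)*(k - 2)*(k + 2)^2*(k + 4)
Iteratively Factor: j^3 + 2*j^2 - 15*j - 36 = (j + 3)*(j^2 - j - 12) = (j - 4)*(j + 3)*(j + 3)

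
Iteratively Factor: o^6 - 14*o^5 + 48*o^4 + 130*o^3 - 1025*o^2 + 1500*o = (o)*(o^5 - 14*o^4 + 48*o^3 + 130*o^2 - 1025*o + 1500) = o*(o - 3)*(o^4 - 11*o^3 + 15*o^2 + 175*o - 500) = o*(o - 3)*(o + 4)*(o^3 - 15*o^2 + 75*o - 125) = o*(o - 5)*(o - 3)*(o + 4)*(o^2 - 10*o + 25) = o*(o - 5)^2*(o - 3)*(o + 4)*(o - 5)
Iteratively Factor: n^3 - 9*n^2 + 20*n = (n - 4)*(n^2 - 5*n) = (n - 5)*(n - 4)*(n)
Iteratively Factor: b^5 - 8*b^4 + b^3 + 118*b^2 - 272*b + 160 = (b - 2)*(b^4 - 6*b^3 - 11*b^2 + 96*b - 80) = (b - 4)*(b - 2)*(b^3 - 2*b^2 - 19*b + 20) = (b - 4)*(b - 2)*(b + 4)*(b^2 - 6*b + 5) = (b - 4)*(b - 2)*(b - 1)*(b + 4)*(b - 5)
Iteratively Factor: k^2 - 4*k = (k)*(k - 4)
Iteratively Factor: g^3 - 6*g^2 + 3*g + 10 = (g - 5)*(g^2 - g - 2) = (g - 5)*(g + 1)*(g - 2)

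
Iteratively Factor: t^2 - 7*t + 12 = (t - 4)*(t - 3)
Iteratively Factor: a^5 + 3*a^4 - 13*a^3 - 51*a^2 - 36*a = (a)*(a^4 + 3*a^3 - 13*a^2 - 51*a - 36) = a*(a - 4)*(a^3 + 7*a^2 + 15*a + 9) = a*(a - 4)*(a + 3)*(a^2 + 4*a + 3) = a*(a - 4)*(a + 3)^2*(a + 1)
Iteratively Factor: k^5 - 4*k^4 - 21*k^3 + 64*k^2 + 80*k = (k - 4)*(k^4 - 21*k^2 - 20*k) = (k - 5)*(k - 4)*(k^3 + 5*k^2 + 4*k) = (k - 5)*(k - 4)*(k + 4)*(k^2 + k) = (k - 5)*(k - 4)*(k + 1)*(k + 4)*(k)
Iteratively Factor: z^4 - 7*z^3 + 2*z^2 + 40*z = (z - 4)*(z^3 - 3*z^2 - 10*z) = (z - 4)*(z + 2)*(z^2 - 5*z) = z*(z - 4)*(z + 2)*(z - 5)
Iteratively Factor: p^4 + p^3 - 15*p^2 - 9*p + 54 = (p + 3)*(p^3 - 2*p^2 - 9*p + 18) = (p + 3)^2*(p^2 - 5*p + 6) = (p - 2)*(p + 3)^2*(p - 3)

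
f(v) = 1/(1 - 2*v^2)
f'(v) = 4*v/(1 - 2*v^2)^2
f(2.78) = -0.07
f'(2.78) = 0.05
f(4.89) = -0.02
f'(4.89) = 0.01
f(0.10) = 1.02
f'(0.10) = 0.42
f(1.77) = -0.19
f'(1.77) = 0.26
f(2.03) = -0.14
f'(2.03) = 0.15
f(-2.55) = -0.08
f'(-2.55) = -0.07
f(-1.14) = -0.63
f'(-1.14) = -1.78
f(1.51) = -0.28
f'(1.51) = 0.48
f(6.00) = -0.01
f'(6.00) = 0.00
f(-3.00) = -0.06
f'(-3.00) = -0.04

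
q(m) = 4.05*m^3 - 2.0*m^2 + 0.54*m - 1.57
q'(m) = 12.15*m^2 - 4.0*m + 0.54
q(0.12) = -1.53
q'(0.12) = 0.23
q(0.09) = -1.53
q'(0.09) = 0.28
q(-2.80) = -107.67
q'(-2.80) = 107.00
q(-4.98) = -554.06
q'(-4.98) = 321.78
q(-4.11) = -318.75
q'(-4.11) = 222.22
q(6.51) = 1034.56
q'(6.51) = 489.42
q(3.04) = 95.37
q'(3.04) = 100.67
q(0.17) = -1.52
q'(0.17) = 0.21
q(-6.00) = -951.61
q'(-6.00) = 461.94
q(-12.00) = -7294.45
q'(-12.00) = 1798.14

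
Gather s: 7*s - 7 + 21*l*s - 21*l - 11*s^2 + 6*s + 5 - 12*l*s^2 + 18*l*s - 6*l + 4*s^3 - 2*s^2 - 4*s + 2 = -27*l + 4*s^3 + s^2*(-12*l - 13) + s*(39*l + 9)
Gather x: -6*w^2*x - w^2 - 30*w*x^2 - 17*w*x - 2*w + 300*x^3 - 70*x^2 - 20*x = -w^2 - 2*w + 300*x^3 + x^2*(-30*w - 70) + x*(-6*w^2 - 17*w - 20)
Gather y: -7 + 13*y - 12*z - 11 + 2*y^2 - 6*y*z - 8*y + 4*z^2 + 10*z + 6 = 2*y^2 + y*(5 - 6*z) + 4*z^2 - 2*z - 12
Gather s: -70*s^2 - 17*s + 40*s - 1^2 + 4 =-70*s^2 + 23*s + 3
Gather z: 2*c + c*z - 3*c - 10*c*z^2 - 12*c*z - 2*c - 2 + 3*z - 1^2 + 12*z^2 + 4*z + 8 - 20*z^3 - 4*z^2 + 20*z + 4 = -3*c - 20*z^3 + z^2*(8 - 10*c) + z*(27 - 11*c) + 9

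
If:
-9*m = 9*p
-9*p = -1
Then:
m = -1/9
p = 1/9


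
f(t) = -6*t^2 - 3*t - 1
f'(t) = -12*t - 3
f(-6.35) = -223.88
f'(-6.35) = 73.20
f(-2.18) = -22.97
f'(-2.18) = 23.16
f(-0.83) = -2.64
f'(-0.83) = 6.96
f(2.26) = -38.43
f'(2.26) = -30.12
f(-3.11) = -49.70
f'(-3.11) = 34.32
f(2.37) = -41.81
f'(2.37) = -31.44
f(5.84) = -223.15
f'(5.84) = -73.08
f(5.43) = -194.20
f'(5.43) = -68.16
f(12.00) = -901.00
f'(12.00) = -147.00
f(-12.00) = -829.00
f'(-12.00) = 141.00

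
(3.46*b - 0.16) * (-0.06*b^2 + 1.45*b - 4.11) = -0.2076*b^3 + 5.0266*b^2 - 14.4526*b + 0.6576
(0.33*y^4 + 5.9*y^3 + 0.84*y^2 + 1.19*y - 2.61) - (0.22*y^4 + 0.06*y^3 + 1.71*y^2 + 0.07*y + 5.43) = 0.11*y^4 + 5.84*y^3 - 0.87*y^2 + 1.12*y - 8.04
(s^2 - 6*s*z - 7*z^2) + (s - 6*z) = s^2 - 6*s*z + s - 7*z^2 - 6*z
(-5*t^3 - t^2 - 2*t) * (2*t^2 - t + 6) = -10*t^5 + 3*t^4 - 33*t^3 - 4*t^2 - 12*t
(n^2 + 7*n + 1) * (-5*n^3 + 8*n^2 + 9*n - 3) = -5*n^5 - 27*n^4 + 60*n^3 + 68*n^2 - 12*n - 3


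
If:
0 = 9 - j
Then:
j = 9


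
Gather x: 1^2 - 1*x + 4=5 - x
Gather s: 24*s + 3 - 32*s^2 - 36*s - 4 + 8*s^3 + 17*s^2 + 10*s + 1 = 8*s^3 - 15*s^2 - 2*s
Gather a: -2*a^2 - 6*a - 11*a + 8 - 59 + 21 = -2*a^2 - 17*a - 30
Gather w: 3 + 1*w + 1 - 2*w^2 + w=-2*w^2 + 2*w + 4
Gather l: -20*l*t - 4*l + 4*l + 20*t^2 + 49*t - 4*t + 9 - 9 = -20*l*t + 20*t^2 + 45*t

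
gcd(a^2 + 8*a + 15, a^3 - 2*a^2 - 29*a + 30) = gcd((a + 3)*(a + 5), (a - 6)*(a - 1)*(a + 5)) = a + 5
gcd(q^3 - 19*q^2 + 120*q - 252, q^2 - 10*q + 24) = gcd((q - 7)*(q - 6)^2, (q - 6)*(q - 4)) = q - 6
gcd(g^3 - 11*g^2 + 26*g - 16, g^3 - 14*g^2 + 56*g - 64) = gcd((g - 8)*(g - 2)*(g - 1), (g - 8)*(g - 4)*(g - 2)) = g^2 - 10*g + 16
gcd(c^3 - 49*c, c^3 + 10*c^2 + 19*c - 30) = 1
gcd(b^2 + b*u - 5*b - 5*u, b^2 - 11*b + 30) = b - 5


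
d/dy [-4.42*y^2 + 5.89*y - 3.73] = 5.89 - 8.84*y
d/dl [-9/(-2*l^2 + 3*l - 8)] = 9*(3 - 4*l)/(2*l^2 - 3*l + 8)^2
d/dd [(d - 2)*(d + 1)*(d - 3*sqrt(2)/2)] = 3*d^2 - 3*sqrt(2)*d - 2*d - 2 + 3*sqrt(2)/2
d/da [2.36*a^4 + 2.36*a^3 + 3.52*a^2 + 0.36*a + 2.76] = 9.44*a^3 + 7.08*a^2 + 7.04*a + 0.36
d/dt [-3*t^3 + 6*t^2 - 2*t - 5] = -9*t^2 + 12*t - 2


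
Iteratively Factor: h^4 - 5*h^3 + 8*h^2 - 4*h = (h - 2)*(h^3 - 3*h^2 + 2*h) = (h - 2)^2*(h^2 - h) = h*(h - 2)^2*(h - 1)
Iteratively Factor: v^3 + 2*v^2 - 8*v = (v - 2)*(v^2 + 4*v) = v*(v - 2)*(v + 4)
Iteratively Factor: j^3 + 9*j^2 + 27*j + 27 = (j + 3)*(j^2 + 6*j + 9) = (j + 3)^2*(j + 3)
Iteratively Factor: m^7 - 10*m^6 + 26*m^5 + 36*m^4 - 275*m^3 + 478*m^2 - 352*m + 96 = (m - 1)*(m^6 - 9*m^5 + 17*m^4 + 53*m^3 - 222*m^2 + 256*m - 96) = (m - 1)^2*(m^5 - 8*m^4 + 9*m^3 + 62*m^2 - 160*m + 96) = (m - 4)*(m - 1)^2*(m^4 - 4*m^3 - 7*m^2 + 34*m - 24) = (m - 4)*(m - 1)^2*(m + 3)*(m^3 - 7*m^2 + 14*m - 8) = (m - 4)*(m - 1)^3*(m + 3)*(m^2 - 6*m + 8) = (m - 4)*(m - 2)*(m - 1)^3*(m + 3)*(m - 4)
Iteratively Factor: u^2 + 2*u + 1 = (u + 1)*(u + 1)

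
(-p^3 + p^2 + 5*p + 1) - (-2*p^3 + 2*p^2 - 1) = p^3 - p^2 + 5*p + 2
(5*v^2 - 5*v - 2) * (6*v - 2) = 30*v^3 - 40*v^2 - 2*v + 4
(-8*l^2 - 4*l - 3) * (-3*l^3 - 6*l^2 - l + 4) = 24*l^5 + 60*l^4 + 41*l^3 - 10*l^2 - 13*l - 12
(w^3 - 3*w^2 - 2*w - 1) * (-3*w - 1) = -3*w^4 + 8*w^3 + 9*w^2 + 5*w + 1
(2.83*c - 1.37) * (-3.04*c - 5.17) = -8.6032*c^2 - 10.4663*c + 7.0829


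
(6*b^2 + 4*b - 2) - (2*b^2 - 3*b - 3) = 4*b^2 + 7*b + 1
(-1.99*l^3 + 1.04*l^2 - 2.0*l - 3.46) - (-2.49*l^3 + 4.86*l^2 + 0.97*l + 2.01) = 0.5*l^3 - 3.82*l^2 - 2.97*l - 5.47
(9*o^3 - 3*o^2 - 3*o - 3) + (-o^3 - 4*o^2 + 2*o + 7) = 8*o^3 - 7*o^2 - o + 4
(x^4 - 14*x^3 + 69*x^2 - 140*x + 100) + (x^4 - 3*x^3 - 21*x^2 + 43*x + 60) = 2*x^4 - 17*x^3 + 48*x^2 - 97*x + 160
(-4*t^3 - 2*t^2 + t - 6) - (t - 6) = -4*t^3 - 2*t^2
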